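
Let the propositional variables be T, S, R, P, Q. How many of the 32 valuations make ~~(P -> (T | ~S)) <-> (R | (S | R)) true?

Initial set: {T (~~(P -> (T | ~S)) <-> (R | (S | R)))}.
T (~~(P -> (T | ~S)) <-> (R | (S | R))): β-rule — branch into T ~~(P -> (T | ~S)), T (R | (S | R))  //  F ~~(P -> (T | ~S)), F (R | (S | R)).
  branch 1 (add T ~~(P -> (T | ~S)), T (R | (S | R))):
    T ~~(P -> (T | ~S)): drop double negation, giving T (P -> (T | ~S)).
    T (R | (S | R)): β-rule — branch into T R  //  T (S | R).
      branch 1.1 (add T R):
        T (P -> (T | ~S)): β-rule — branch into F P  //  T (T | ~S).
          branch 1.1.1 (add F P):
            ○ open, literals {P=F, R=T}.
          branch 1.1.2 (add T (T | ~S)):
            T (T | ~S): β-rule — branch into T T  //  T ~S.
              branch 1.1.2.1 (add T T):
                ○ open, literals {R=T, T=T}.
              branch 1.1.2.2 (add T ~S):
                ○ open, literals {R=T, S=F}.
      branch 1.2 (add T (S | R)):
        T (P -> (T | ~S)): β-rule — branch into F P  //  T (T | ~S).
          branch 1.2.1 (add F P):
            T (S | R): β-rule — branch into T S  //  T R.
              branch 1.2.1.1 (add T S):
                ○ open, literals {P=F, S=T}.
              branch 1.2.1.2 (add T R):
                ○ open, literals {P=F, R=T}.
          branch 1.2.2 (add T (T | ~S)):
            T (S | R): β-rule — branch into T S  //  T R.
              branch 1.2.2.1 (add T S):
                T (T | ~S): β-rule — branch into T T  //  T ~S.
                  branch 1.2.2.1.1 (add T T):
                    ○ open, literals {S=T, T=T}.
                  branch 1.2.2.1.2 (add T ~S):
                    × closes — contains both S and ~S.
              branch 1.2.2.2 (add T R):
                T (T | ~S): β-rule — branch into T T  //  T ~S.
                  branch 1.2.2.2.1 (add T T):
                    ○ open, literals {R=T, T=T}.
                  branch 1.2.2.2.2 (add T ~S):
                    ○ open, literals {R=T, S=F}.
  branch 2 (add F ~~(P -> (T | ~S)), F (R | (S | R))):
    F ~~(P -> (T | ~S)): drop double negation, giving F (P -> (T | ~S)).
    F (R | (S | R)): α-rule — add F R, F (S | R).
    F (P -> (T | ~S)): α-rule — add T P, F (T | ~S).
    F (S | R): α-rule — add F S, F R.
    F (T | ~S): α-rule — add F T, F ~S.
    × closes — contains both S and ~S.
2 branches closed, 8 open.
Each open branch fixes some atoms; the unmentioned ones are free. Counting distinct full assignments: branch {P=F, R=T} (T, S, Q) contributes 8 new; branch {R=T, T=T} (S, P, Q) contributes 4 new; branch {R=T, S=F} (T, P, Q) contributes 2 new; branch {P=F, S=T} (T, R, Q) contributes 4 new; branch {P=F, R=T} (T, S, Q) contributes 0 new; branch {S=T, T=T} (R, P, Q) contributes 2 new; branch {R=T, T=T} (S, P, Q) contributes 0 new; branch {R=T, S=F} (T, P, Q) contributes 0 new. Total: 20.

20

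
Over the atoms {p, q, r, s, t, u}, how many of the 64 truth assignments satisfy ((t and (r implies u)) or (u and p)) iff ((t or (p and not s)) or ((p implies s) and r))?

Initial set: {(((t and (r implies u)) or (u and p)) iff ((t or (p and not s)) or ((p implies s) and r)))}.
(((t and (r implies u)) or (u and p)) iff ((t or (p and not s)) or ((p implies s) and r))): β-rule — branch into ((t and (r implies u)) or (u and p)), ((t or (p and not s)) or ((p implies s) and r))  //  not ((t and (r implies u)) or (u and p)), not ((t or (p and not s)) or ((p implies s) and r)).
  branch 1 (add ((t and (r implies u)) or (u and p)), ((t or (p and not s)) or ((p implies s) and r))):
    ((t and (r implies u)) or (u and p)): β-rule — branch into (t and (r implies u))  //  (u and p).
      branch 1.1 (add (t and (r implies u))):
        (t and (r implies u)): α-rule — add t, (r implies u).
        ((t or (p and not s)) or ((p implies s) and r)): β-rule — branch into (t or (p and not s))  //  ((p implies s) and r).
          branch 1.1.1 (add (t or (p and not s))):
            (r implies u): β-rule — branch into not r  //  u.
              branch 1.1.1.1 (add not r):
                (t or (p and not s)): β-rule — branch into t  //  (p and not s).
                  branch 1.1.1.1.1 (add t):
                    ○ open, literals {r=false, t=true}.
                  branch 1.1.1.1.2 (add (p and not s)):
                    (p and not s): α-rule — add p, not s.
                    ○ open, literals {p=true, r=false, s=false, t=true}.
              branch 1.1.1.2 (add u):
                (t or (p and not s)): β-rule — branch into t  //  (p and not s).
                  branch 1.1.1.2.1 (add t):
                    ○ open, literals {t=true, u=true}.
                  branch 1.1.1.2.2 (add (p and not s)):
                    (p and not s): α-rule — add p, not s.
                    ○ open, literals {p=true, s=false, t=true, u=true}.
          branch 1.1.2 (add ((p implies s) and r)):
            ((p implies s) and r): α-rule — add (p implies s), r.
            (r implies u): β-rule — branch into not r  //  u.
              branch 1.1.2.1 (add not r):
                × closes — contains both r and not r.
              branch 1.1.2.2 (add u):
                (p implies s): β-rule — branch into not p  //  s.
                  branch 1.1.2.2.1 (add not p):
                    ○ open, literals {p=false, r=true, t=true, u=true}.
                  branch 1.1.2.2.2 (add s):
                    ○ open, literals {r=true, s=true, t=true, u=true}.
      branch 1.2 (add (u and p)):
        (u and p): α-rule — add u, p.
        ((t or (p and not s)) or ((p implies s) and r)): β-rule — branch into (t or (p and not s))  //  ((p implies s) and r).
          branch 1.2.1 (add (t or (p and not s))):
            (t or (p and not s)): β-rule — branch into t  //  (p and not s).
              branch 1.2.1.1 (add t):
                ○ open, literals {p=true, t=true, u=true}.
              branch 1.2.1.2 (add (p and not s)):
                (p and not s): α-rule — add p, not s.
                ○ open, literals {p=true, s=false, u=true}.
          branch 1.2.2 (add ((p implies s) and r)):
            ((p implies s) and r): α-rule — add (p implies s), r.
            (p implies s): β-rule — branch into not p  //  s.
              branch 1.2.2.1 (add not p):
                × closes — contains both p and not p.
              branch 1.2.2.2 (add s):
                ○ open, literals {p=true, r=true, s=true, u=true}.
  branch 2 (add not ((t and (r implies u)) or (u and p)), not ((t or (p and not s)) or ((p implies s) and r))):
    not ((t and (r implies u)) or (u and p)): α-rule — add not (t and (r implies u)), not (u and p).
    not ((t or (p and not s)) or ((p implies s) and r)): α-rule — add not (t or (p and not s)), not ((p implies s) and r).
    not (t or (p and not s)): α-rule — add not t, not (p and not s).
    not (t and (r implies u)): β-rule — branch into not t  //  not (r implies u).
      branch 2.1 (add not t):
        not (u and p): β-rule — branch into not u  //  not p.
          branch 2.1.1 (add not u):
            not ((p implies s) and r): β-rule — branch into not (p implies s)  //  not r.
              branch 2.1.1.1 (add not (p implies s)):
                not (p implies s): α-rule — add p, not s.
                not (p and not s): β-rule — branch into not p  //  not not s.
                  branch 2.1.1.1.1 (add not p):
                    × closes — contains both p and not p.
                  branch 2.1.1.1.2 (add not not s):
                    × closes — contains both s and not s.
              branch 2.1.1.2 (add not r):
                not (p and not s): β-rule — branch into not p  //  not not s.
                  branch 2.1.1.2.1 (add not p):
                    ○ open, literals {p=false, r=false, t=false, u=false}.
                  branch 2.1.1.2.2 (add not not s):
                    ○ open, literals {r=false, s=true, t=false, u=false}.
          branch 2.1.2 (add not p):
            not ((p implies s) and r): β-rule — branch into not (p implies s)  //  not r.
              branch 2.1.2.1 (add not (p implies s)):
                not (p implies s): α-rule — add p, not s.
                × closes — contains both p and not p.
              branch 2.1.2.2 (add not r):
                not (p and not s): β-rule — branch into not p  //  not not s.
                  branch 2.1.2.2.1 (add not p):
                    ○ open, literals {p=false, r=false, t=false}.
                  branch 2.1.2.2.2 (add not not s):
                    ○ open, literals {p=false, r=false, s=true, t=false}.
      branch 2.2 (add not (r implies u)):
        not (r implies u): α-rule — add r, not u.
        not (u and p): β-rule — branch into not u  //  not p.
          branch 2.2.1 (add not u):
            not ((p implies s) and r): β-rule — branch into not (p implies s)  //  not r.
              branch 2.2.1.1 (add not (p implies s)):
                not (p implies s): α-rule — add p, not s.
                not (p and not s): β-rule — branch into not p  //  not not s.
                  branch 2.2.1.1.1 (add not p):
                    × closes — contains both p and not p.
                  branch 2.2.1.1.2 (add not not s):
                    × closes — contains both s and not s.
              branch 2.2.1.2 (add not r):
                × closes — contains both r and not r.
          branch 2.2.2 (add not p):
            not ((p implies s) and r): β-rule — branch into not (p implies s)  //  not r.
              branch 2.2.2.1 (add not (p implies s)):
                not (p implies s): α-rule — add p, not s.
                × closes — contains both p and not p.
              branch 2.2.2.2 (add not r):
                × closes — contains both r and not r.
10 branches closed, 13 open.
Each open branch fixes some atoms; the unmentioned ones are free. Counting distinct full assignments: branch {r=false, t=true} (p, q, s, u) contributes 16 new; branch {p=true, r=false, s=false, t=true} (q, u) contributes 0 new; branch {t=true, u=true} (p, q, r, s) contributes 8 new; branch {p=true, s=false, t=true, u=true} (q, r) contributes 0 new; branch {p=false, r=true, t=true, u=true} (q, s) contributes 0 new; branch {r=true, s=true, t=true, u=true} (p, q) contributes 0 new; branch {p=true, t=true, u=true} (q, r, s) contributes 0 new; branch {p=true, s=false, u=true} (q, r, t) contributes 4 new; branch {p=true, r=true, s=true, u=true} (q, t) contributes 2 new; branch {p=false, r=false, t=false, u=false} (q, s) contributes 4 new; branch {r=false, s=true, t=false, u=false} (p, q) contributes 2 new; branch {p=false, r=false, t=false} (q, s, u) contributes 4 new; branch {p=false, r=false, s=true, t=false} (q, u) contributes 0 new. Total: 40.

40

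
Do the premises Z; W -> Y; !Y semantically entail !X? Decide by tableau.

No

Initial set: {Z; (W -> Y); !Y; !!X}.
(W -> Y): β-rule — branch into !W  //  Y.
  branch 1 (add !W):
    ○ open, literals {W=F, X=T, Y=F, Z=T}.
  branch 2 (add Y):
    × closes — contains both Y and !Y.
1 branch closed, 1 open.
An open branch gives a countermodel: W=F, X=T, Y=F, Z=T (unmentioned atoms arbitrary); the premises hold there but the conclusion fails.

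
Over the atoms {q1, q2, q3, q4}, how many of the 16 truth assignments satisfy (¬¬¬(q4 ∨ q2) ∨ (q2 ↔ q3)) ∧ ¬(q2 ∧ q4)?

8

Initial set: {((¬¬¬(q4 ∨ q2) ∨ (q2 ↔ q3)) ∧ ¬(q2 ∧ q4))}.
((¬¬¬(q4 ∨ q2) ∨ (q2 ↔ q3)) ∧ ¬(q2 ∧ q4)): α-rule — add (¬¬¬(q4 ∨ q2) ∨ (q2 ↔ q3)), ¬(q2 ∧ q4).
(¬¬¬(q4 ∨ q2) ∨ (q2 ↔ q3)): β-rule — branch into ¬¬¬(q4 ∨ q2)  //  (q2 ↔ q3).
  branch 1 (add ¬¬¬(q4 ∨ q2)):
    ¬¬¬(q4 ∨ q2): drop double negation, giving ¬(q4 ∨ q2).
    ¬(q4 ∨ q2): α-rule — add ¬q4, ¬q2.
    ¬(q2 ∧ q4): β-rule — branch into ¬q2  //  ¬q4.
      branch 1.1 (add ¬q2):
        ○ open, literals {q2=F, q4=F}.
      branch 1.2 (add ¬q4):
        ○ open, literals {q2=F, q4=F}.
  branch 2 (add (q2 ↔ q3)):
    ¬(q2 ∧ q4): β-rule — branch into ¬q2  //  ¬q4.
      branch 2.1 (add ¬q2):
        (q2 ↔ q3): β-rule — branch into q2, q3  //  ¬q2, ¬q3.
          branch 2.1.1 (add q2, q3):
            × closes — contains both q2 and ¬q2.
          branch 2.1.2 (add ¬q2, ¬q3):
            ○ open, literals {q2=F, q3=F}.
      branch 2.2 (add ¬q4):
        (q2 ↔ q3): β-rule — branch into q2, q3  //  ¬q2, ¬q3.
          branch 2.2.1 (add q2, q3):
            ○ open, literals {q2=T, q3=T, q4=F}.
          branch 2.2.2 (add ¬q2, ¬q3):
            ○ open, literals {q2=F, q3=F, q4=F}.
1 branch closed, 5 open.
Each open branch fixes some atoms; the unmentioned ones are free. Counting distinct full assignments: branch {q2=F, q4=F} (q1, q3) contributes 4 new; branch {q2=F, q4=F} (q1, q3) contributes 0 new; branch {q2=F, q3=F} (q1, q4) contributes 2 new; branch {q2=T, q3=T, q4=F} (q1) contributes 2 new; branch {q2=F, q3=F, q4=F} (q1) contributes 0 new. Total: 8.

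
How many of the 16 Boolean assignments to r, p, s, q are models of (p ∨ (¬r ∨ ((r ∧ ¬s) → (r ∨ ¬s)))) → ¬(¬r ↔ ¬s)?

Initial set: {((p ∨ (¬r ∨ ((r ∧ ¬s) → (r ∨ ¬s)))) → ¬(¬r ↔ ¬s))}.
((p ∨ (¬r ∨ ((r ∧ ¬s) → (r ∨ ¬s)))) → ¬(¬r ↔ ¬s)): β-rule — branch into ¬(p ∨ (¬r ∨ ((r ∧ ¬s) → (r ∨ ¬s))))  //  ¬(¬r ↔ ¬s).
  branch 1 (add ¬(p ∨ (¬r ∨ ((r ∧ ¬s) → (r ∨ ¬s))))):
    ¬(p ∨ (¬r ∨ ((r ∧ ¬s) → (r ∨ ¬s)))): α-rule — add ¬p, ¬(¬r ∨ ((r ∧ ¬s) → (r ∨ ¬s))).
    ¬(¬r ∨ ((r ∧ ¬s) → (r ∨ ¬s))): α-rule — add ¬¬r, ¬((r ∧ ¬s) → (r ∨ ¬s)).
    ¬((r ∧ ¬s) → (r ∨ ¬s)): α-rule — add (r ∧ ¬s), ¬(r ∨ ¬s).
    (r ∧ ¬s): α-rule — add r, ¬s.
    ¬(r ∨ ¬s): α-rule — add ¬r, ¬¬s.
    × closes — contains both r and ¬r.
  branch 2 (add ¬(¬r ↔ ¬s)):
    ¬(¬r ↔ ¬s): β-rule — branch into ¬r, ¬¬s  //  ¬¬r, ¬s.
      branch 2.1 (add ¬r, ¬¬s):
        ○ open, literals {r=F, s=T}.
      branch 2.2 (add ¬¬r, ¬s):
        ○ open, literals {r=T, s=F}.
1 branch closed, 2 open.
Each open branch fixes some atoms; the unmentioned ones are free. Counting distinct full assignments: branch {r=F, s=T} (p, q) contributes 4 new; branch {r=T, s=F} (p, q) contributes 4 new. Total: 8.

8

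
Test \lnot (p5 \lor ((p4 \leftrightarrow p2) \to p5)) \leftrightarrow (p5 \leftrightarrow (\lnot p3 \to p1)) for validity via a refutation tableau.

Not valid

Assume the negation and expand:
Initial set: {F (\lnot (p5 \lor ((p4 \leftrightarrow p2) \to p5)) \leftrightarrow (p5 \leftrightarrow (\lnot p3 \to p1)))}.
F (\lnot (p5 \lor ((p4 \leftrightarrow p2) \to p5)) \leftrightarrow (p5 \leftrightarrow (\lnot p3 \to p1))): β-rule — branch into T \lnot (p5 \lor ((p4 \leftrightarrow p2) \to p5)), F (p5 \leftrightarrow (\lnot p3 \to p1))  //  F \lnot (p5 \lor ((p4 \leftrightarrow p2) \to p5)), T (p5 \leftrightarrow (\lnot p3 \to p1)).
  branch 1 (add T \lnot (p5 \lor ((p4 \leftrightarrow p2) \to p5)), F (p5 \leftrightarrow (\lnot p3 \to p1))):
    T \lnot (p5 \lor ((p4 \leftrightarrow p2) \to p5)): α-rule — add F p5, F ((p4 \leftrightarrow p2) \to p5).
    F ((p4 \leftrightarrow p2) \to p5): α-rule — add T (p4 \leftrightarrow p2), F p5.
    F (p5 \leftrightarrow (\lnot p3 \to p1)): β-rule — branch into T p5, F (\lnot p3 \to p1)  //  F p5, T (\lnot p3 \to p1).
      branch 1.1 (add T p5, F (\lnot p3 \to p1)):
        × closes — contains both p5 and \lnot p5.
      branch 1.2 (add F p5, T (\lnot p3 \to p1)):
        T (p4 \leftrightarrow p2): β-rule — branch into T p4, T p2  //  F p4, F p2.
          branch 1.2.1 (add T p4, T p2):
            T (\lnot p3 \to p1): β-rule — branch into F \lnot p3  //  T p1.
              branch 1.2.1.1 (add F \lnot p3):
                ○ open, literals {p2=T, p3=T, p4=T, p5=F}.
              branch 1.2.1.2 (add T p1):
                ○ open, literals {p1=T, p2=T, p4=T, p5=F}.
          branch 1.2.2 (add F p4, F p2):
            T (\lnot p3 \to p1): β-rule — branch into F \lnot p3  //  T p1.
              branch 1.2.2.1 (add F \lnot p3):
                ○ open, literals {p2=F, p3=T, p4=F, p5=F}.
              branch 1.2.2.2 (add T p1):
                ○ open, literals {p1=T, p2=F, p4=F, p5=F}.
  branch 2 (add F \lnot (p5 \lor ((p4 \leftrightarrow p2) \to p5)), T (p5 \leftrightarrow (\lnot p3 \to p1))):
    F \lnot (p5 \lor ((p4 \leftrightarrow p2) \to p5)): β-rule — branch into T p5  //  T ((p4 \leftrightarrow p2) \to p5).
      branch 2.1 (add T p5):
        T (p5 \leftrightarrow (\lnot p3 \to p1)): β-rule — branch into T p5, T (\lnot p3 \to p1)  //  F p5, F (\lnot p3 \to p1).
          branch 2.1.1 (add T p5, T (\lnot p3 \to p1)):
            T (\lnot p3 \to p1): β-rule — branch into F \lnot p3  //  T p1.
              branch 2.1.1.1 (add F \lnot p3):
                ○ open, literals {p3=T, p5=T}.
              branch 2.1.1.2 (add T p1):
                ○ open, literals {p1=T, p5=T}.
          branch 2.1.2 (add F p5, F (\lnot p3 \to p1)):
            × closes — contains both p5 and \lnot p5.
      branch 2.2 (add T ((p4 \leftrightarrow p2) \to p5)):
        T (p5 \leftrightarrow (\lnot p3 \to p1)): β-rule — branch into T p5, T (\lnot p3 \to p1)  //  F p5, F (\lnot p3 \to p1).
          branch 2.2.1 (add T p5, T (\lnot p3 \to p1)):
            T ((p4 \leftrightarrow p2) \to p5): β-rule — branch into F (p4 \leftrightarrow p2)  //  T p5.
              branch 2.2.1.1 (add F (p4 \leftrightarrow p2)):
                T (\lnot p3 \to p1): β-rule — branch into F \lnot p3  //  T p1.
                  branch 2.2.1.1.1 (add F \lnot p3):
                    F (p4 \leftrightarrow p2): β-rule — branch into T p4, F p2  //  F p4, T p2.
                      branch 2.2.1.1.1.1 (add T p4, F p2):
                        ○ open, literals {p2=F, p3=T, p4=T, p5=T}.
                      branch 2.2.1.1.1.2 (add F p4, T p2):
                        ○ open, literals {p2=T, p3=T, p4=F, p5=T}.
                  branch 2.2.1.1.2 (add T p1):
                    F (p4 \leftrightarrow p2): β-rule — branch into T p4, F p2  //  F p4, T p2.
                      branch 2.2.1.1.2.1 (add T p4, F p2):
                        ○ open, literals {p1=T, p2=F, p4=T, p5=T}.
                      branch 2.2.1.1.2.2 (add F p4, T p2):
                        ○ open, literals {p1=T, p2=T, p4=F, p5=T}.
              branch 2.2.1.2 (add T p5):
                T (\lnot p3 \to p1): β-rule — branch into F \lnot p3  //  T p1.
                  branch 2.2.1.2.1 (add F \lnot p3):
                    ○ open, literals {p3=T, p5=T}.
                  branch 2.2.1.2.2 (add T p1):
                    ○ open, literals {p1=T, p5=T}.
          branch 2.2.2 (add F p5, F (\lnot p3 \to p1)):
            F (\lnot p3 \to p1): α-rule — add T \lnot p3, F p1.
            T ((p4 \leftrightarrow p2) \to p5): β-rule — branch into F (p4 \leftrightarrow p2)  //  T p5.
              branch 2.2.2.1 (add F (p4 \leftrightarrow p2)):
                F (p4 \leftrightarrow p2): β-rule — branch into T p4, F p2  //  F p4, T p2.
                  branch 2.2.2.1.1 (add T p4, F p2):
                    ○ open, literals {p1=F, p2=F, p3=F, p4=T, p5=F}.
                  branch 2.2.2.1.2 (add F p4, T p2):
                    ○ open, literals {p1=F, p2=T, p3=F, p4=F, p5=F}.
              branch 2.2.2.2 (add T p5):
                × closes — contains both p5 and \lnot p5.
3 branches closed, 14 open.
An open branch gives a countermodel: p2=T, p3=T, p4=T, p5=F (unmentioned atoms arbitrary); under it the original formula is false.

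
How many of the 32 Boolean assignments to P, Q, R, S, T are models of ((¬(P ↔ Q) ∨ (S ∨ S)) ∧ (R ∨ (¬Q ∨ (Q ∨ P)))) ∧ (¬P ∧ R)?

Initial set: {(((¬(P ↔ Q) ∨ (S ∨ S)) ∧ (R ∨ (¬Q ∨ (Q ∨ P)))) ∧ (¬P ∧ R))}.
(((¬(P ↔ Q) ∨ (S ∨ S)) ∧ (R ∨ (¬Q ∨ (Q ∨ P)))) ∧ (¬P ∧ R)): α-rule — add ((¬(P ↔ Q) ∨ (S ∨ S)) ∧ (R ∨ (¬Q ∨ (Q ∨ P)))), (¬P ∧ R).
((¬(P ↔ Q) ∨ (S ∨ S)) ∧ (R ∨ (¬Q ∨ (Q ∨ P)))): α-rule — add (¬(P ↔ Q) ∨ (S ∨ S)), (R ∨ (¬Q ∨ (Q ∨ P))).
(¬P ∧ R): α-rule — add ¬P, R.
(¬(P ↔ Q) ∨ (S ∨ S)): β-rule — branch into ¬(P ↔ Q)  //  (S ∨ S).
  branch 1 (add ¬(P ↔ Q)):
    (R ∨ (¬Q ∨ (Q ∨ P))): β-rule — branch into R  //  (¬Q ∨ (Q ∨ P)).
      branch 1.1 (add R):
        ¬(P ↔ Q): β-rule — branch into P, ¬Q  //  ¬P, Q.
          branch 1.1.1 (add P, ¬Q):
            × closes — contains both P and ¬P.
          branch 1.1.2 (add ¬P, Q):
            ○ open, literals {P=F, Q=T, R=T}.
      branch 1.2 (add (¬Q ∨ (Q ∨ P))):
        ¬(P ↔ Q): β-rule — branch into P, ¬Q  //  ¬P, Q.
          branch 1.2.1 (add P, ¬Q):
            × closes — contains both P and ¬P.
          branch 1.2.2 (add ¬P, Q):
            (¬Q ∨ (Q ∨ P)): β-rule — branch into ¬Q  //  (Q ∨ P).
              branch 1.2.2.1 (add ¬Q):
                × closes — contains both Q and ¬Q.
              branch 1.2.2.2 (add (Q ∨ P)):
                (Q ∨ P): β-rule — branch into Q  //  P.
                  branch 1.2.2.2.1 (add Q):
                    ○ open, literals {P=F, Q=T, R=T}.
                  branch 1.2.2.2.2 (add P):
                    × closes — contains both P and ¬P.
  branch 2 (add (S ∨ S)):
    (R ∨ (¬Q ∨ (Q ∨ P))): β-rule — branch into R  //  (¬Q ∨ (Q ∨ P)).
      branch 2.1 (add R):
        (S ∨ S): β-rule — branch into S  //  S.
          branch 2.1.1 (add S):
            ○ open, literals {P=F, R=T, S=T}.
          branch 2.1.2 (add S):
            ○ open, literals {P=F, R=T, S=T}.
      branch 2.2 (add (¬Q ∨ (Q ∨ P))):
        (S ∨ S): β-rule — branch into S  //  S.
          branch 2.2.1 (add S):
            (¬Q ∨ (Q ∨ P)): β-rule — branch into ¬Q  //  (Q ∨ P).
              branch 2.2.1.1 (add ¬Q):
                ○ open, literals {P=F, Q=F, R=T, S=T}.
              branch 2.2.1.2 (add (Q ∨ P)):
                (Q ∨ P): β-rule — branch into Q  //  P.
                  branch 2.2.1.2.1 (add Q):
                    ○ open, literals {P=F, Q=T, R=T, S=T}.
                  branch 2.2.1.2.2 (add P):
                    × closes — contains both P and ¬P.
          branch 2.2.2 (add S):
            (¬Q ∨ (Q ∨ P)): β-rule — branch into ¬Q  //  (Q ∨ P).
              branch 2.2.2.1 (add ¬Q):
                ○ open, literals {P=F, Q=F, R=T, S=T}.
              branch 2.2.2.2 (add (Q ∨ P)):
                (Q ∨ P): β-rule — branch into Q  //  P.
                  branch 2.2.2.2.1 (add Q):
                    ○ open, literals {P=F, Q=T, R=T, S=T}.
                  branch 2.2.2.2.2 (add P):
                    × closes — contains both P and ¬P.
6 branches closed, 8 open.
Each open branch fixes some atoms; the unmentioned ones are free. Counting distinct full assignments: branch {P=F, Q=T, R=T} (S, T) contributes 4 new; branch {P=F, Q=T, R=T} (S, T) contributes 0 new; branch {P=F, R=T, S=T} (Q, T) contributes 2 new; branch {P=F, R=T, S=T} (Q, T) contributes 0 new; branch {P=F, Q=F, R=T, S=T} (T) contributes 0 new; branch {P=F, Q=T, R=T, S=T} (T) contributes 0 new; branch {P=F, Q=F, R=T, S=T} (T) contributes 0 new; branch {P=F, Q=T, R=T, S=T} (T) contributes 0 new. Total: 6.

6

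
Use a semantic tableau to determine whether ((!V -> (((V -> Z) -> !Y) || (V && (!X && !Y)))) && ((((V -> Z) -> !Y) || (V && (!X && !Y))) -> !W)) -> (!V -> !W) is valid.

Assume the negation and expand:
Initial set: {F (((!V -> (((V -> Z) -> !Y) || (V && (!X && !Y)))) && ((((V -> Z) -> !Y) || (V && (!X && !Y))) -> !W)) -> (!V -> !W))}.
F (((!V -> (((V -> Z) -> !Y) || (V && (!X && !Y)))) && ((((V -> Z) -> !Y) || (V && (!X && !Y))) -> !W)) -> (!V -> !W)): α-rule — add T ((!V -> (((V -> Z) -> !Y) || (V && (!X && !Y)))) && ((((V -> Z) -> !Y) || (V && (!X && !Y))) -> !W)), F (!V -> !W).
T ((!V -> (((V -> Z) -> !Y) || (V && (!X && !Y)))) && ((((V -> Z) -> !Y) || (V && (!X && !Y))) -> !W)): α-rule — add T (!V -> (((V -> Z) -> !Y) || (V && (!X && !Y)))), T ((((V -> Z) -> !Y) || (V && (!X && !Y))) -> !W).
F (!V -> !W): α-rule — add T !V, F !W.
T (!V -> (((V -> Z) -> !Y) || (V && (!X && !Y)))): β-rule — branch into F !V  //  T (((V -> Z) -> !Y) || (V && (!X && !Y))).
  branch 1 (add F !V):
    × closes — contains both V and !V.
  branch 2 (add T (((V -> Z) -> !Y) || (V && (!X && !Y)))):
    T ((((V -> Z) -> !Y) || (V && (!X && !Y))) -> !W): β-rule — branch into F (((V -> Z) -> !Y) || (V && (!X && !Y)))  //  T !W.
      branch 2.1 (add F (((V -> Z) -> !Y) || (V && (!X && !Y)))):
        F (((V -> Z) -> !Y) || (V && (!X && !Y))): α-rule — add F ((V -> Z) -> !Y), F (V && (!X && !Y)).
        F ((V -> Z) -> !Y): α-rule — add T (V -> Z), F !Y.
        T (((V -> Z) -> !Y) || (V && (!X && !Y))): β-rule — branch into T ((V -> Z) -> !Y)  //  T (V && (!X && !Y)).
          branch 2.1.1 (add T ((V -> Z) -> !Y)):
            F (V && (!X && !Y)): β-rule — branch into F V  //  F (!X && !Y).
              branch 2.1.1.1 (add F V):
                T (V -> Z): β-rule — branch into F V  //  T Z.
                  branch 2.1.1.1.1 (add F V):
                    T ((V -> Z) -> !Y): β-rule — branch into F (V -> Z)  //  T !Y.
                      branch 2.1.1.1.1.1 (add F (V -> Z)):
                        F (V -> Z): α-rule — add T V, F Z.
                        × closes — contains both V and !V.
                      branch 2.1.1.1.1.2 (add T !Y):
                        × closes — contains both Y and !Y.
                  branch 2.1.1.1.2 (add T Z):
                    T ((V -> Z) -> !Y): β-rule — branch into F (V -> Z)  //  T !Y.
                      branch 2.1.1.1.2.1 (add F (V -> Z)):
                        F (V -> Z): α-rule — add T V, F Z.
                        × closes — contains both V and !V.
                      branch 2.1.1.1.2.2 (add T !Y):
                        × closes — contains both Y and !Y.
              branch 2.1.1.2 (add F (!X && !Y)):
                T (V -> Z): β-rule — branch into F V  //  T Z.
                  branch 2.1.1.2.1 (add F V):
                    T ((V -> Z) -> !Y): β-rule — branch into F (V -> Z)  //  T !Y.
                      branch 2.1.1.2.1.1 (add F (V -> Z)):
                        F (V -> Z): α-rule — add T V, F Z.
                        × closes — contains both V and !V.
                      branch 2.1.1.2.1.2 (add T !Y):
                        × closes — contains both Y and !Y.
                  branch 2.1.1.2.2 (add T Z):
                    T ((V -> Z) -> !Y): β-rule — branch into F (V -> Z)  //  T !Y.
                      branch 2.1.1.2.2.1 (add F (V -> Z)):
                        F (V -> Z): α-rule — add T V, F Z.
                        × closes — contains both V and !V.
                      branch 2.1.1.2.2.2 (add T !Y):
                        × closes — contains both Y and !Y.
          branch 2.1.2 (add T (V && (!X && !Y))):
            T (V && (!X && !Y)): α-rule — add T V, T (!X && !Y).
            × closes — contains both V and !V.
      branch 2.2 (add T !W):
        × closes — contains both W and !W.
All 11 branches close.
Every branch closed, so the negation is unsatisfiable and the formula is valid.

Valid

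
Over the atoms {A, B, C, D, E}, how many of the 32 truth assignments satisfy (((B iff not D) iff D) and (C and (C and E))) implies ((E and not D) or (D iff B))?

Initial set: {((((B iff not D) iff D) and (C and (C and E))) implies ((E and not D) or (D iff B)))}.
((((B iff not D) iff D) and (C and (C and E))) implies ((E and not D) or (D iff B))): β-rule — branch into not (((B iff not D) iff D) and (C and (C and E)))  //  ((E and not D) or (D iff B)).
  branch 1 (add not (((B iff not D) iff D) and (C and (C and E)))):
    not (((B iff not D) iff D) and (C and (C and E))): β-rule — branch into not ((B iff not D) iff D)  //  not (C and (C and E)).
      branch 1.1 (add not ((B iff not D) iff D)):
        not ((B iff not D) iff D): β-rule — branch into (B iff not D), not D  //  not (B iff not D), D.
          branch 1.1.1 (add (B iff not D), not D):
            (B iff not D): β-rule — branch into B, not D  //  not B, not not D.
              branch 1.1.1.1 (add B, not D):
                ○ open, literals {B=1, D=0}.
              branch 1.1.1.2 (add not B, not not D):
                × closes — contains both D and not D.
          branch 1.1.2 (add not (B iff not D), D):
            not (B iff not D): β-rule — branch into B, not not D  //  not B, not D.
              branch 1.1.2.1 (add B, not not D):
                ○ open, literals {B=1, D=1}.
              branch 1.1.2.2 (add not B, not D):
                × closes — contains both D and not D.
      branch 1.2 (add not (C and (C and E))):
        not (C and (C and E)): β-rule — branch into not C  //  not (C and E).
          branch 1.2.1 (add not C):
            ○ open, literals {C=0}.
          branch 1.2.2 (add not (C and E)):
            not (C and E): β-rule — branch into not C  //  not E.
              branch 1.2.2.1 (add not C):
                ○ open, literals {C=0}.
              branch 1.2.2.2 (add not E):
                ○ open, literals {E=0}.
  branch 2 (add ((E and not D) or (D iff B))):
    ((E and not D) or (D iff B)): β-rule — branch into (E and not D)  //  (D iff B).
      branch 2.1 (add (E and not D)):
        (E and not D): α-rule — add E, not D.
        ○ open, literals {D=0, E=1}.
      branch 2.2 (add (D iff B)):
        (D iff B): β-rule — branch into D, B  //  not D, not B.
          branch 2.2.1 (add D, B):
            ○ open, literals {B=1, D=1}.
          branch 2.2.2 (add not D, not B):
            ○ open, literals {B=0, D=0}.
2 branches closed, 8 open.
Each open branch fixes some atoms; the unmentioned ones are free. Counting distinct full assignments: branch {B=1, D=0} (A, C, E) contributes 8 new; branch {B=1, D=1} (A, C, E) contributes 8 new; branch {C=0} (A, B, D, E) contributes 8 new; branch {C=0} (A, B, D, E) contributes 0 new; branch {E=0} (A, B, C, D) contributes 4 new; branch {D=0, E=1} (A, B, C) contributes 2 new; branch {B=1, D=1} (A, C, E) contributes 0 new; branch {B=0, D=0} (A, C, E) contributes 0 new. Total: 30.

30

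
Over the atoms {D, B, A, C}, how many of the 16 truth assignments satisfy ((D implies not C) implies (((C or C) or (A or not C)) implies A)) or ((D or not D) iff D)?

12

Initial set: {(((D implies not C) implies (((C or C) or (A or not C)) implies A)) or ((D or not D) iff D))}.
(((D implies not C) implies (((C or C) or (A or not C)) implies A)) or ((D or not D) iff D)): β-rule — branch into ((D implies not C) implies (((C or C) or (A or not C)) implies A))  //  ((D or not D) iff D).
  branch 1 (add ((D implies not C) implies (((C or C) or (A or not C)) implies A))):
    ((D implies not C) implies (((C or C) or (A or not C)) implies A)): β-rule — branch into not (D implies not C)  //  (((C or C) or (A or not C)) implies A).
      branch 1.1 (add not (D implies not C)):
        not (D implies not C): α-rule — add D, not not C.
        ○ open, literals {C=1, D=1}.
      branch 1.2 (add (((C or C) or (A or not C)) implies A)):
        (((C or C) or (A or not C)) implies A): β-rule — branch into not ((C or C) or (A or not C))  //  A.
          branch 1.2.1 (add not ((C or C) or (A or not C))):
            not ((C or C) or (A or not C)): α-rule — add not (C or C), not (A or not C).
            not (C or C): α-rule — add not C, not C.
            not (A or not C): α-rule — add not A, not not C.
            × closes — contains both C and not C.
          branch 1.2.2 (add A):
            ○ open, literals {A=1}.
  branch 2 (add ((D or not D) iff D)):
    ((D or not D) iff D): β-rule — branch into (D or not D), D  //  not (D or not D), not D.
      branch 2.1 (add (D or not D), D):
        (D or not D): β-rule — branch into D  //  not D.
          branch 2.1.1 (add D):
            ○ open, literals {D=1}.
          branch 2.1.2 (add not D):
            × closes — contains both D and not D.
      branch 2.2 (add not (D or not D), not D):
        not (D or not D): α-rule — add not D, not not D.
        × closes — contains both D and not D.
3 branches closed, 3 open.
Each open branch fixes some atoms; the unmentioned ones are free. Counting distinct full assignments: branch {C=1, D=1} (B, A) contributes 4 new; branch {A=1} (D, B, C) contributes 6 new; branch {D=1} (B, A, C) contributes 2 new. Total: 12.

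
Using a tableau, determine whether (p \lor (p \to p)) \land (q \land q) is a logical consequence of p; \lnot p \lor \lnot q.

Initial set: {p; (\lnot p \lor \lnot q); \lnot ((p \lor (p \to p)) \land (q \land q))}.
(\lnot p \lor \lnot q): β-rule — branch into \lnot p  //  \lnot q.
  branch 1 (add \lnot p):
    × closes — contains both p and \lnot p.
  branch 2 (add \lnot q):
    \lnot ((p \lor (p \to p)) \land (q \land q)): β-rule — branch into \lnot (p \lor (p \to p))  //  \lnot (q \land q).
      branch 2.1 (add \lnot (p \lor (p \to p))):
        \lnot (p \lor (p \to p)): α-rule — add \lnot p, \lnot (p \to p).
        × closes — contains both p and \lnot p.
      branch 2.2 (add \lnot (q \land q)):
        \lnot (q \land q): β-rule — branch into \lnot q  //  \lnot q.
          branch 2.2.1 (add \lnot q):
            ○ open, literals {p=true, q=false}.
          branch 2.2.2 (add \lnot q):
            ○ open, literals {p=true, q=false}.
2 branches closed, 2 open.
An open branch gives a countermodel: p=true, q=false (unmentioned atoms arbitrary); the premises hold there but the conclusion fails.

No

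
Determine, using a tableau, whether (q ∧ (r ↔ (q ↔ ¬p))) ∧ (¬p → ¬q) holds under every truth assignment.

Not valid

Assume the negation and expand:
Initial set: {F ((q ∧ (r ↔ (q ↔ ¬p))) ∧ (¬p → ¬q))}.
F ((q ∧ (r ↔ (q ↔ ¬p))) ∧ (¬p → ¬q)): β-rule — branch into F (q ∧ (r ↔ (q ↔ ¬p)))  //  F (¬p → ¬q).
  branch 1 (add F (q ∧ (r ↔ (q ↔ ¬p)))):
    F (q ∧ (r ↔ (q ↔ ¬p))): β-rule — branch into F q  //  F (r ↔ (q ↔ ¬p)).
      branch 1.1 (add F q):
        ○ open, literals {q=F}.
      branch 1.2 (add F (r ↔ (q ↔ ¬p))):
        F (r ↔ (q ↔ ¬p)): β-rule — branch into T r, F (q ↔ ¬p)  //  F r, T (q ↔ ¬p).
          branch 1.2.1 (add T r, F (q ↔ ¬p)):
            F (q ↔ ¬p): β-rule — branch into T q, F ¬p  //  F q, T ¬p.
              branch 1.2.1.1 (add T q, F ¬p):
                ○ open, literals {p=T, q=T, r=T}.
              branch 1.2.1.2 (add F q, T ¬p):
                ○ open, literals {p=F, q=F, r=T}.
          branch 1.2.2 (add F r, T (q ↔ ¬p)):
            T (q ↔ ¬p): β-rule — branch into T q, T ¬p  //  F q, F ¬p.
              branch 1.2.2.1 (add T q, T ¬p):
                ○ open, literals {p=F, q=T, r=F}.
              branch 1.2.2.2 (add F q, F ¬p):
                ○ open, literals {p=T, q=F, r=F}.
  branch 2 (add F (¬p → ¬q)):
    F (¬p → ¬q): α-rule — add T ¬p, F ¬q.
    ○ open, literals {p=F, q=T}.
0 branches closed, 6 open.
An open branch gives a countermodel: q=F (unmentioned atoms arbitrary); under it the original formula is false.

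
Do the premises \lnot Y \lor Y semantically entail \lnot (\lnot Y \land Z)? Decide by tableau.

Initial set: {T (\lnot Y \lor Y); F \lnot (\lnot Y \land Z)}.
F \lnot (\lnot Y \land Z): α-rule — add T \lnot Y, T Z.
T (\lnot Y \lor Y): β-rule — branch into T \lnot Y  //  T Y.
  branch 1 (add T \lnot Y):
    ○ open, literals {Y=0, Z=1}.
  branch 2 (add T Y):
    × closes — contains both Y and \lnot Y.
1 branch closed, 1 open.
An open branch gives a countermodel: Y=0, Z=1 (unmentioned atoms arbitrary); the premises hold there but the conclusion fails.

No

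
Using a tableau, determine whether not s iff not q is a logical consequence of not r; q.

No

Initial set: {not r; q; not (not s iff not q)}.
not (not s iff not q): β-rule — branch into not s, not not q  //  not not s, not q.
  branch 1 (add not s, not not q):
    ○ open, literals {q=true, r=false, s=false}.
  branch 2 (add not not s, not q):
    × closes — contains both q and not q.
1 branch closed, 1 open.
An open branch gives a countermodel: q=true, r=false, s=false (unmentioned atoms arbitrary); the premises hold there but the conclusion fails.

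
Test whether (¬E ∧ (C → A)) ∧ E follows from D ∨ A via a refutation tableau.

No

Initial set: {(D ∨ A); ¬((¬E ∧ (C → A)) ∧ E)}.
(D ∨ A): β-rule — branch into D  //  A.
  branch 1 (add D):
    ¬((¬E ∧ (C → A)) ∧ E): β-rule — branch into ¬(¬E ∧ (C → A))  //  ¬E.
      branch 1.1 (add ¬(¬E ∧ (C → A))):
        ¬(¬E ∧ (C → A)): β-rule — branch into ¬¬E  //  ¬(C → A).
          branch 1.1.1 (add ¬¬E):
            ○ open, literals {D=true, E=true}.
          branch 1.1.2 (add ¬(C → A)):
            ¬(C → A): α-rule — add C, ¬A.
            ○ open, literals {A=false, C=true, D=true}.
      branch 1.2 (add ¬E):
        ○ open, literals {D=true, E=false}.
  branch 2 (add A):
    ¬((¬E ∧ (C → A)) ∧ E): β-rule — branch into ¬(¬E ∧ (C → A))  //  ¬E.
      branch 2.1 (add ¬(¬E ∧ (C → A))):
        ¬(¬E ∧ (C → A)): β-rule — branch into ¬¬E  //  ¬(C → A).
          branch 2.1.1 (add ¬¬E):
            ○ open, literals {A=true, E=true}.
          branch 2.1.2 (add ¬(C → A)):
            ¬(C → A): α-rule — add C, ¬A.
            × closes — contains both A and ¬A.
      branch 2.2 (add ¬E):
        ○ open, literals {A=true, E=false}.
1 branch closed, 5 open.
An open branch gives a countermodel: D=true, E=true (unmentioned atoms arbitrary); the premises hold there but the conclusion fails.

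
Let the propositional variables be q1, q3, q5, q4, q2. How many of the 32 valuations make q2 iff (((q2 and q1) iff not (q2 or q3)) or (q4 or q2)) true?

20

Initial set: {(q2 iff (((q2 and q1) iff not (q2 or q3)) or (q4 or q2)))}.
(q2 iff (((q2 and q1) iff not (q2 or q3)) or (q4 or q2))): β-rule — branch into q2, (((q2 and q1) iff not (q2 or q3)) or (q4 or q2))  //  not q2, not (((q2 and q1) iff not (q2 or q3)) or (q4 or q2)).
  branch 1 (add q2, (((q2 and q1) iff not (q2 or q3)) or (q4 or q2))):
    (((q2 and q1) iff not (q2 or q3)) or (q4 or q2)): β-rule — branch into ((q2 and q1) iff not (q2 or q3))  //  (q4 or q2).
      branch 1.1 (add ((q2 and q1) iff not (q2 or q3))):
        ((q2 and q1) iff not (q2 or q3)): β-rule — branch into (q2 and q1), not (q2 or q3)  //  not (q2 and q1), not not (q2 or q3).
          branch 1.1.1 (add (q2 and q1), not (q2 or q3)):
            (q2 and q1): α-rule — add q2, q1.
            not (q2 or q3): α-rule — add not q2, not q3.
            × closes — contains both q2 and not q2.
          branch 1.1.2 (add not (q2 and q1), not not (q2 or q3)):
            not (q2 and q1): β-rule — branch into not q2  //  not q1.
              branch 1.1.2.1 (add not q2):
                × closes — contains both q2 and not q2.
              branch 1.1.2.2 (add not q1):
                not not (q2 or q3): β-rule — branch into q2  //  q3.
                  branch 1.1.2.2.1 (add q2):
                    ○ open, literals {q1=0, q2=1}.
                  branch 1.1.2.2.2 (add q3):
                    ○ open, literals {q1=0, q2=1, q3=1}.
      branch 1.2 (add (q4 or q2)):
        (q4 or q2): β-rule — branch into q4  //  q2.
          branch 1.2.1 (add q4):
            ○ open, literals {q2=1, q4=1}.
          branch 1.2.2 (add q2):
            ○ open, literals {q2=1}.
  branch 2 (add not q2, not (((q2 and q1) iff not (q2 or q3)) or (q4 or q2))):
    not (((q2 and q1) iff not (q2 or q3)) or (q4 or q2)): α-rule — add not ((q2 and q1) iff not (q2 or q3)), not (q4 or q2).
    not (q4 or q2): α-rule — add not q4, not q2.
    not ((q2 and q1) iff not (q2 or q3)): β-rule — branch into (q2 and q1), not not (q2 or q3)  //  not (q2 and q1), not (q2 or q3).
      branch 2.1 (add (q2 and q1), not not (q2 or q3)):
        (q2 and q1): α-rule — add q2, q1.
        × closes — contains both q2 and not q2.
      branch 2.2 (add not (q2 and q1), not (q2 or q3)):
        not (q2 or q3): α-rule — add not q2, not q3.
        not (q2 and q1): β-rule — branch into not q2  //  not q1.
          branch 2.2.1 (add not q2):
            ○ open, literals {q2=0, q3=0, q4=0}.
          branch 2.2.2 (add not q1):
            ○ open, literals {q1=0, q2=0, q3=0, q4=0}.
3 branches closed, 6 open.
Each open branch fixes some atoms; the unmentioned ones are free. Counting distinct full assignments: branch {q1=0, q2=1} (q3, q5, q4) contributes 8 new; branch {q1=0, q2=1, q3=1} (q5, q4) contributes 0 new; branch {q2=1, q4=1} (q1, q3, q5) contributes 4 new; branch {q2=1} (q1, q3, q5, q4) contributes 4 new; branch {q2=0, q3=0, q4=0} (q1, q5) contributes 4 new; branch {q1=0, q2=0, q3=0, q4=0} (q5) contributes 0 new. Total: 20.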